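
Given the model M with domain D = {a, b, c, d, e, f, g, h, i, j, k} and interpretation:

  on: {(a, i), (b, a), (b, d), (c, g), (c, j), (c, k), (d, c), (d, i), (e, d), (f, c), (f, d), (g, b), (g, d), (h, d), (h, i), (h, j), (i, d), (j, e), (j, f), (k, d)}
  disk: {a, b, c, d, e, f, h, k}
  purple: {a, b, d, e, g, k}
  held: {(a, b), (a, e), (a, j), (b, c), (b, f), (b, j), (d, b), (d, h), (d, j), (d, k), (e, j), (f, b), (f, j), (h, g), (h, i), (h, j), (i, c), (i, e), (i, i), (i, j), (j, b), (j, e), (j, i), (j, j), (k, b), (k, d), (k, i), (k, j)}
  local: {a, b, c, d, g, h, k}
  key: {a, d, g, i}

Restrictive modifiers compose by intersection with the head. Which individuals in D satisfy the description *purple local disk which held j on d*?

{b, k}

⟦which held j⟧ = {x : ⟨x, j⟩ ∈ ⟦held⟧} = {a, b, d, e, f, h, i, j, k}
⟦on d⟧ = {x : ⟨x, d⟩ ∈ ⟦on⟧} = {b, e, f, g, h, i, k}
⟦disk⟧ = {a, b, c, d, e, f, h, k}
… ∩ ⟦which held j⟧ = {a, b, c, d, e, f, h, k} ∩ {a, b, d, e, f, h, i, j, k} = {a, b, d, e, f, h, k}
… ∩ ⟦on d⟧ = {a, b, d, e, f, h, k} ∩ {b, e, f, g, h, i, k} = {b, e, f, h, k}
… ∩ ⟦purple⟧ = {b, e, f, h, k} ∩ {a, b, d, e, g, k} = {b, e, k}
… ∩ ⟦local⟧ = {b, e, k} ∩ {a, b, c, d, g, h, k} = {b, k}
So ⟦purple local disk which held j on d⟧ = {b, k}.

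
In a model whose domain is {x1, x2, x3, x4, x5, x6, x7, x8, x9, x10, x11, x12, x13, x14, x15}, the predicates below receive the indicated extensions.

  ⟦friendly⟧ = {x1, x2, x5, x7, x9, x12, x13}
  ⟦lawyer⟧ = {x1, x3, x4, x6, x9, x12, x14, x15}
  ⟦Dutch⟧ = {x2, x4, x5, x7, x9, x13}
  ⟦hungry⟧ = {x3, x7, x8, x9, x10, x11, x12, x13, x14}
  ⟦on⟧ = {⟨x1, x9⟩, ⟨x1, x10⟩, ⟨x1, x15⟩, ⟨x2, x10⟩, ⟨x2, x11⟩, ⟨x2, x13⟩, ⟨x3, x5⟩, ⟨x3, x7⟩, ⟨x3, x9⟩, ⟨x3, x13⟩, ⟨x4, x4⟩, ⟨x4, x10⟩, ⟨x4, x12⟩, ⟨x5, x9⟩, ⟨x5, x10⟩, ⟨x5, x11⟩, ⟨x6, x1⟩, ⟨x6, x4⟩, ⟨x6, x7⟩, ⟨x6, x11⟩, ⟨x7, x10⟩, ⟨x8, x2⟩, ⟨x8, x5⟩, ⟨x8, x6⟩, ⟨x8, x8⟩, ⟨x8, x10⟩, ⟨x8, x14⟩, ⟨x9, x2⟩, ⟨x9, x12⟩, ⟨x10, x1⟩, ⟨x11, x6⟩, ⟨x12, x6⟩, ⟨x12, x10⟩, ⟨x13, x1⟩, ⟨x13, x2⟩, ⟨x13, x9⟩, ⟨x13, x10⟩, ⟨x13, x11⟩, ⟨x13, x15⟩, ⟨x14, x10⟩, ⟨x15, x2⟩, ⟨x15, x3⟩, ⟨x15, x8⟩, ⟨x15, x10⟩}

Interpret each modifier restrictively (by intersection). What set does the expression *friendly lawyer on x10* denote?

⟦on x10⟧ = {x : ⟨x, x10⟩ ∈ ⟦on⟧} = {x1, x2, x4, x5, x7, x8, x12, x13, x14, x15}
⟦lawyer⟧ = {x1, x3, x4, x6, x9, x12, x14, x15}
… ∩ ⟦on x10⟧ = {x1, x3, x4, x6, x9, x12, x14, x15} ∩ {x1, x2, x4, x5, x7, x8, x12, x13, x14, x15} = {x1, x4, x12, x14, x15}
… ∩ ⟦friendly⟧ = {x1, x4, x12, x14, x15} ∩ {x1, x2, x5, x7, x9, x12, x13} = {x1, x12}
So ⟦friendly lawyer on x10⟧ = {x1, x12}.

{x1, x12}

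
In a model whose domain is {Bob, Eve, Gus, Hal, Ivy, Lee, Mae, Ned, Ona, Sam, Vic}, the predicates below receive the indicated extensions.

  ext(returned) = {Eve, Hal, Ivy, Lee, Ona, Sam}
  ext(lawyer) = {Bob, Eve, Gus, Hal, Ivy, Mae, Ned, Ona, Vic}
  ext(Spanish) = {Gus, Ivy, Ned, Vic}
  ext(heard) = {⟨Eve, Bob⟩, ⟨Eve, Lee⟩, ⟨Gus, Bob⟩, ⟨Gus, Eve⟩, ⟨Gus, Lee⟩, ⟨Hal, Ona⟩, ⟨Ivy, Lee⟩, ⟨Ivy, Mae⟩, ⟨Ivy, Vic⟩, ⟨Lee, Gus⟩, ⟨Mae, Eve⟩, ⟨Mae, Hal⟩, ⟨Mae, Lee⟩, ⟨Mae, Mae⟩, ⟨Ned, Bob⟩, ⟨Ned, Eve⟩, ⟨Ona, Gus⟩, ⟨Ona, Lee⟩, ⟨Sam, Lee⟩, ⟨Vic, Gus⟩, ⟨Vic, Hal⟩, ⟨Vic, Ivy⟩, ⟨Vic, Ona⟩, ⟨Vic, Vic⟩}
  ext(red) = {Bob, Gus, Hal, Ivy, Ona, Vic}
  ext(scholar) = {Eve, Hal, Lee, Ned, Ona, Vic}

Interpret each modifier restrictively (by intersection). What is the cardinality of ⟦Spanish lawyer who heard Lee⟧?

⟦who heard Lee⟧ = {x : ⟨x, Lee⟩ ∈ ⟦heard⟧} = {Eve, Gus, Ivy, Mae, Ona, Sam}
⟦lawyer⟧ = {Bob, Eve, Gus, Hal, Ivy, Mae, Ned, Ona, Vic}
… ∩ ⟦who heard Lee⟧ = {Bob, Eve, Gus, Hal, Ivy, Mae, Ned, Ona, Vic} ∩ {Eve, Gus, Ivy, Mae, Ona, Sam} = {Eve, Gus, Ivy, Mae, Ona}
… ∩ ⟦Spanish⟧ = {Eve, Gus, Ivy, Mae, Ona} ∩ {Gus, Ivy, Ned, Vic} = {Gus, Ivy}
⟦Spanish lawyer who heard Lee⟧ = {Gus, Ivy}, so the cardinality is 2.

2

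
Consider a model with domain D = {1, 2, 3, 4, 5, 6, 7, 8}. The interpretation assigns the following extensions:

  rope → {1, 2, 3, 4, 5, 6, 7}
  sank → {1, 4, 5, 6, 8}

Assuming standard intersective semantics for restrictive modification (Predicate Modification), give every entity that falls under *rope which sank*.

{1, 4, 5, 6}

⟦which sank⟧ = ⟦sank⟧ = {1, 4, 5, 6, 8}
⟦rope⟧ = {1, 2, 3, 4, 5, 6, 7}
… ∩ ⟦which sank⟧ = {1, 2, 3, 4, 5, 6, 7} ∩ {1, 4, 5, 6, 8} = {1, 4, 5, 6}
So ⟦rope which sank⟧ = {1, 4, 5, 6}.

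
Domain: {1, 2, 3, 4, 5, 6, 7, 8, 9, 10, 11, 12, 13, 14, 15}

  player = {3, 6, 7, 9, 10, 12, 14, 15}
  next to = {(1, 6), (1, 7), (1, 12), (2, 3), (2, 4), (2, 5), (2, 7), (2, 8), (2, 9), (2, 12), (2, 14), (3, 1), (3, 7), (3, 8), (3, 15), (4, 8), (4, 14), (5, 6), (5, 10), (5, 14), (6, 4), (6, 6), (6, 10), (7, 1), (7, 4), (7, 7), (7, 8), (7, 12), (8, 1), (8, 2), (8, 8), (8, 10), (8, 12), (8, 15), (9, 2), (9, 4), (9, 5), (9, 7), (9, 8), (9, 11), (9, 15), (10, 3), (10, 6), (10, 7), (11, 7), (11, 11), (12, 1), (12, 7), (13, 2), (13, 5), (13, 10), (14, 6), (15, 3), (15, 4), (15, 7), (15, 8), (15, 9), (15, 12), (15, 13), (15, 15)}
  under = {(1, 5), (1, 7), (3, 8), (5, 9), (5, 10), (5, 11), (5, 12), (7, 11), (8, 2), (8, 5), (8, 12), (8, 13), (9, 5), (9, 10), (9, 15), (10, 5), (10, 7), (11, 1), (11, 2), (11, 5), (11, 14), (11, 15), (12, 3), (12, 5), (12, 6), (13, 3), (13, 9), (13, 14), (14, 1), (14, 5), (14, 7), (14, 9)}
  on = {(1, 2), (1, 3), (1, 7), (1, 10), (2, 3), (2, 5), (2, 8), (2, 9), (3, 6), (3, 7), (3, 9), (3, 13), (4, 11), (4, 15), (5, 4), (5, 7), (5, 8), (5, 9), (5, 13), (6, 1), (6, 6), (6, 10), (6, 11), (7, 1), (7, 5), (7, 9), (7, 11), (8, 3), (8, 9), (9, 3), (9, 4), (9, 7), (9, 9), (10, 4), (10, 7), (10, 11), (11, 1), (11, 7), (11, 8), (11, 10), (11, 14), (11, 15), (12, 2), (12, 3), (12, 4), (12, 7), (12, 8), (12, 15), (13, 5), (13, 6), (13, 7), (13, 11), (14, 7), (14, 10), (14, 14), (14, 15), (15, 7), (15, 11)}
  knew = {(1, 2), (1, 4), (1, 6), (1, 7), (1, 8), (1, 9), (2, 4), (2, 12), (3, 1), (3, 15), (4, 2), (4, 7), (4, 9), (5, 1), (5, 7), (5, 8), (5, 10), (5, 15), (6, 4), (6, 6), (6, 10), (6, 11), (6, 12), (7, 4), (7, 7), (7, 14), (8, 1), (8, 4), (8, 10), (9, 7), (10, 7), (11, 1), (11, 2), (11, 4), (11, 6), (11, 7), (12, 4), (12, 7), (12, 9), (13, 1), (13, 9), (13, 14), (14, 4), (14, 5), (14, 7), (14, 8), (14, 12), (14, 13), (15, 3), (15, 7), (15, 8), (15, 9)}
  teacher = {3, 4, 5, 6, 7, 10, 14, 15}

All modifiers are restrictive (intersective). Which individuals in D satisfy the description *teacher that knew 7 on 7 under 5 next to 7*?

{10}

⟦that knew 7⟧ = {x : ⟨x, 7⟩ ∈ ⟦knew⟧} = {1, 4, 5, 7, 9, 10, 11, 12, 14, 15}
⟦on 7⟧ = {x : ⟨x, 7⟩ ∈ ⟦on⟧} = {1, 3, 5, 9, 10, 11, 12, 13, 14, 15}
⟦under 5⟧ = {x : ⟨x, 5⟩ ∈ ⟦under⟧} = {1, 8, 9, 10, 11, 12, 14}
⟦next to 7⟧ = {x : ⟨x, 7⟩ ∈ ⟦next to⟧} = {1, 2, 3, 7, 9, 10, 11, 12, 15}
⟦teacher⟧ = {3, 4, 5, 6, 7, 10, 14, 15}
… ∩ ⟦that knew 7⟧ = {3, 4, 5, 6, 7, 10, 14, 15} ∩ {1, 4, 5, 7, 9, 10, 11, 12, 14, 15} = {4, 5, 7, 10, 14, 15}
… ∩ ⟦on 7⟧ = {4, 5, 7, 10, 14, 15} ∩ {1, 3, 5, 9, 10, 11, 12, 13, 14, 15} = {5, 10, 14, 15}
… ∩ ⟦under 5⟧ = {5, 10, 14, 15} ∩ {1, 8, 9, 10, 11, 12, 14} = {10, 14}
… ∩ ⟦next to 7⟧ = {10, 14} ∩ {1, 2, 3, 7, 9, 10, 11, 12, 15} = {10}
So ⟦teacher that knew 7 on 7 under 5 next to 7⟧ = {10}.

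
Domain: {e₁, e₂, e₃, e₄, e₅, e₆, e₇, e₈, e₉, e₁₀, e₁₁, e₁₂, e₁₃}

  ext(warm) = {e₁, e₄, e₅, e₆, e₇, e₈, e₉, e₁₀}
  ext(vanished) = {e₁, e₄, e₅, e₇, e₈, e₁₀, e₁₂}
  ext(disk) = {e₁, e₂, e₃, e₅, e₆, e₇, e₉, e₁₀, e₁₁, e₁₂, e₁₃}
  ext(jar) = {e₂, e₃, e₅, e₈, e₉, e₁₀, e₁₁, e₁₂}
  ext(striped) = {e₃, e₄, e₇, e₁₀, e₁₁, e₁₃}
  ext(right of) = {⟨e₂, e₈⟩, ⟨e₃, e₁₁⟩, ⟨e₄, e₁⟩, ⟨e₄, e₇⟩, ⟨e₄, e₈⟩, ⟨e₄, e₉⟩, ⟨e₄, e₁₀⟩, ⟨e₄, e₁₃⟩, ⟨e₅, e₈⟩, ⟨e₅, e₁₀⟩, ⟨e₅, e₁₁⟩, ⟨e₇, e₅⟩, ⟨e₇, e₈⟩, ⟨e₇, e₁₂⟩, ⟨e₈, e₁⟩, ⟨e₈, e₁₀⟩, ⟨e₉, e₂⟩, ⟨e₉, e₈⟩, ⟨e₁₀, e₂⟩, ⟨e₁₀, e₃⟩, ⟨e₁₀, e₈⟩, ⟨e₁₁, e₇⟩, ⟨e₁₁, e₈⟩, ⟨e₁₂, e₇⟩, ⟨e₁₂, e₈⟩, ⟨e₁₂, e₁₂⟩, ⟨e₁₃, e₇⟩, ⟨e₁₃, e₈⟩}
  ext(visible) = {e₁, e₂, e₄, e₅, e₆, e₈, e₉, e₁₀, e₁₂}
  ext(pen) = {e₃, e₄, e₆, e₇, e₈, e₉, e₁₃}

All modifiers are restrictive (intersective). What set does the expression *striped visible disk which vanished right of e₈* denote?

{e₁₀}

⟦which vanished⟧ = ⟦vanished⟧ = {e₁, e₄, e₅, e₇, e₈, e₁₀, e₁₂}
⟦right of e₈⟧ = {x : ⟨x, e₈⟩ ∈ ⟦right of⟧} = {e₂, e₄, e₅, e₇, e₉, e₁₀, e₁₁, e₁₂, e₁₃}
⟦disk⟧ = {e₁, e₂, e₃, e₅, e₆, e₇, e₉, e₁₀, e₁₁, e₁₂, e₁₃}
… ∩ ⟦which vanished⟧ = {e₁, e₂, e₃, e₅, e₆, e₇, e₉, e₁₀, e₁₁, e₁₂, e₁₃} ∩ {e₁, e₄, e₅, e₇, e₈, e₁₀, e₁₂} = {e₁, e₅, e₇, e₁₀, e₁₂}
… ∩ ⟦right of e₈⟧ = {e₁, e₅, e₇, e₁₀, e₁₂} ∩ {e₂, e₄, e₅, e₇, e₉, e₁₀, e₁₁, e₁₂, e₁₃} = {e₅, e₇, e₁₀, e₁₂}
… ∩ ⟦striped⟧ = {e₅, e₇, e₁₀, e₁₂} ∩ {e₃, e₄, e₇, e₁₀, e₁₁, e₁₃} = {e₇, e₁₀}
… ∩ ⟦visible⟧ = {e₇, e₁₀} ∩ {e₁, e₂, e₄, e₅, e₆, e₈, e₉, e₁₀, e₁₂} = {e₁₀}
So ⟦striped visible disk which vanished right of e₈⟧ = {e₁₀}.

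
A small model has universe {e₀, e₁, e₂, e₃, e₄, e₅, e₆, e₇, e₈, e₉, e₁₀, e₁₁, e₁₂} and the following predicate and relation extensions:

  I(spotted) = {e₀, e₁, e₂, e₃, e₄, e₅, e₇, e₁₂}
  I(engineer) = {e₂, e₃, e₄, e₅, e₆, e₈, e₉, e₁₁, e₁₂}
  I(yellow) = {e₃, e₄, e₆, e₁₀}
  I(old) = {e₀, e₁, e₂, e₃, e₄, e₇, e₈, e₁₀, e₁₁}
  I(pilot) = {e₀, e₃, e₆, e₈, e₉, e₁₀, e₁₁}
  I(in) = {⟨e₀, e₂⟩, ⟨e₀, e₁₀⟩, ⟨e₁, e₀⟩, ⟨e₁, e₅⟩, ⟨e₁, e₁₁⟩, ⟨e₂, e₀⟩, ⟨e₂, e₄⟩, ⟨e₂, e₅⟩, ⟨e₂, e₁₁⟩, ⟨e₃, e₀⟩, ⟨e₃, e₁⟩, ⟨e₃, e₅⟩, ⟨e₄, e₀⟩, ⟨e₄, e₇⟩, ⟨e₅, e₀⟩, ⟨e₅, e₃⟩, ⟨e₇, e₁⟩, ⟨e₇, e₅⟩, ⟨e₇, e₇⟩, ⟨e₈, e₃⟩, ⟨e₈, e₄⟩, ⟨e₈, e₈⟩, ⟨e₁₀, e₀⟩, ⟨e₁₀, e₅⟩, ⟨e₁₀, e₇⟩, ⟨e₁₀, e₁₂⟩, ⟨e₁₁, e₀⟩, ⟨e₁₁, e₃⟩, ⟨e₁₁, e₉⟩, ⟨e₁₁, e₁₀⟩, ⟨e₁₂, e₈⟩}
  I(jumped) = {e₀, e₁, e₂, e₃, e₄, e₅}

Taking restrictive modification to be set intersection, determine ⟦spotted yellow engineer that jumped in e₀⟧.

⟦that jumped⟧ = ⟦jumped⟧ = {e₀, e₁, e₂, e₃, e₄, e₅}
⟦in e₀⟧ = {x : ⟨x, e₀⟩ ∈ ⟦in⟧} = {e₁, e₂, e₃, e₄, e₅, e₁₀, e₁₁}
⟦engineer⟧ = {e₂, e₃, e₄, e₅, e₆, e₈, e₉, e₁₁, e₁₂}
… ∩ ⟦that jumped⟧ = {e₂, e₃, e₄, e₅, e₆, e₈, e₉, e₁₁, e₁₂} ∩ {e₀, e₁, e₂, e₃, e₄, e₅} = {e₂, e₃, e₄, e₅}
… ∩ ⟦in e₀⟧ = {e₂, e₃, e₄, e₅} ∩ {e₁, e₂, e₃, e₄, e₅, e₁₀, e₁₁} = {e₂, e₃, e₄, e₅}
… ∩ ⟦spotted⟧ = {e₂, e₃, e₄, e₅} ∩ {e₀, e₁, e₂, e₃, e₄, e₅, e₇, e₁₂} = {e₂, e₃, e₄, e₅}
… ∩ ⟦yellow⟧ = {e₂, e₃, e₄, e₅} ∩ {e₃, e₄, e₆, e₁₀} = {e₃, e₄}
So ⟦spotted yellow engineer that jumped in e₀⟧ = {e₃, e₄}.

{e₃, e₄}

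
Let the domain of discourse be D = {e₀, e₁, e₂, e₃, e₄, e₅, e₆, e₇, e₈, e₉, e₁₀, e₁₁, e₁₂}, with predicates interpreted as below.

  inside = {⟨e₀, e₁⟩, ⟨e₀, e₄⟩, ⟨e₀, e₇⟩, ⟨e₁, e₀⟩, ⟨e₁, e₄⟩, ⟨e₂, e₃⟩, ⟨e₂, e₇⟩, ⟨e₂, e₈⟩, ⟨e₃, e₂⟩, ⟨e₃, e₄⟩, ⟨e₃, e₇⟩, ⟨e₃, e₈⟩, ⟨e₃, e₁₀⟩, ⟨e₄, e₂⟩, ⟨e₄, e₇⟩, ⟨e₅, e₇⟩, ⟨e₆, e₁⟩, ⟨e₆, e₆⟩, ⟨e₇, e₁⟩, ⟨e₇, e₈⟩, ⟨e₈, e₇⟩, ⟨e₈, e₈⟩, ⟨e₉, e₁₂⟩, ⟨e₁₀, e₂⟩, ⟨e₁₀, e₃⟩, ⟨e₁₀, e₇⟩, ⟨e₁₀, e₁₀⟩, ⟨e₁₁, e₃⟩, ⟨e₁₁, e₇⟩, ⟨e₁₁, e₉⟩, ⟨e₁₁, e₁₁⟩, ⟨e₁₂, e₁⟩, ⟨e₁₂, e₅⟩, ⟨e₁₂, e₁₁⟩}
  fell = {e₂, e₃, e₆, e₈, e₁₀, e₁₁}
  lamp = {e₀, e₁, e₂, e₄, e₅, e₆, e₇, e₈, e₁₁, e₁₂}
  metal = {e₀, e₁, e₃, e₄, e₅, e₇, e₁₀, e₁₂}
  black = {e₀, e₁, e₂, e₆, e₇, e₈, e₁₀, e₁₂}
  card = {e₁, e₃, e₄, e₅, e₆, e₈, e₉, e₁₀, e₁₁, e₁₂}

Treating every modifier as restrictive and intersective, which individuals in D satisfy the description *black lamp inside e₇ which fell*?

{e₂, e₈}

⟦inside e₇⟧ = {x : ⟨x, e₇⟩ ∈ ⟦inside⟧} = {e₀, e₂, e₃, e₄, e₅, e₈, e₁₀, e₁₁}
⟦which fell⟧ = ⟦fell⟧ = {e₂, e₃, e₆, e₈, e₁₀, e₁₁}
⟦lamp⟧ = {e₀, e₁, e₂, e₄, e₅, e₆, e₇, e₈, e₁₁, e₁₂}
… ∩ ⟦inside e₇⟧ = {e₀, e₁, e₂, e₄, e₅, e₆, e₇, e₈, e₁₁, e₁₂} ∩ {e₀, e₂, e₃, e₄, e₅, e₈, e₁₀, e₁₁} = {e₀, e₂, e₄, e₅, e₈, e₁₁}
… ∩ ⟦which fell⟧ = {e₀, e₂, e₄, e₅, e₈, e₁₁} ∩ {e₂, e₃, e₆, e₈, e₁₀, e₁₁} = {e₂, e₈, e₁₁}
… ∩ ⟦black⟧ = {e₂, e₈, e₁₁} ∩ {e₀, e₁, e₂, e₆, e₇, e₈, e₁₀, e₁₂} = {e₂, e₈}
So ⟦black lamp inside e₇ which fell⟧ = {e₂, e₈}.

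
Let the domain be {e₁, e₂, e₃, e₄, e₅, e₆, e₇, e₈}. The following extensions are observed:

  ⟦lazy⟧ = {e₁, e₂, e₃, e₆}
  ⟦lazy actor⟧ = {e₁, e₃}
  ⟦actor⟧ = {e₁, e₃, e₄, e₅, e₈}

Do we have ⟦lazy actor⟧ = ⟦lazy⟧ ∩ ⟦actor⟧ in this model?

⟦lazy⟧ ∩ ⟦actor⟧ = {e₁, e₂, e₃, e₆} ∩ {e₁, e₃, e₄, e₅, e₈} = {e₁, e₃}
Observed ⟦lazy actor⟧ = {e₁, e₃}.
These coincide, so the modifier is intersective here.

yes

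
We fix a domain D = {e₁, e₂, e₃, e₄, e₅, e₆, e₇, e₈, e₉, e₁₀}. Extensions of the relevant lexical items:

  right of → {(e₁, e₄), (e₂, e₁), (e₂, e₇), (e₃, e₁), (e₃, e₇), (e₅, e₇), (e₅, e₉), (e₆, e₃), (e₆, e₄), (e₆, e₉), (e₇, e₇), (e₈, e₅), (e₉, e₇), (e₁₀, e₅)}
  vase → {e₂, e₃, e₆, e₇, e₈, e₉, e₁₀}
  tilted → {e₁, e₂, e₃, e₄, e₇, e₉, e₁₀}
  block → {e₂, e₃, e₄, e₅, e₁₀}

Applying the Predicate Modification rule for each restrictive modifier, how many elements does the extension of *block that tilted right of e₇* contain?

⟦that tilted⟧ = ⟦tilted⟧ = {e₁, e₂, e₃, e₄, e₇, e₉, e₁₀}
⟦right of e₇⟧ = {x : ⟨x, e₇⟩ ∈ ⟦right of⟧} = {e₂, e₃, e₅, e₇, e₉}
⟦block⟧ = {e₂, e₃, e₄, e₅, e₁₀}
… ∩ ⟦that tilted⟧ = {e₂, e₃, e₄, e₅, e₁₀} ∩ {e₁, e₂, e₃, e₄, e₇, e₉, e₁₀} = {e₂, e₃, e₄, e₁₀}
… ∩ ⟦right of e₇⟧ = {e₂, e₃, e₄, e₁₀} ∩ {e₂, e₃, e₅, e₇, e₉} = {e₂, e₃}
⟦block that tilted right of e₇⟧ = {e₂, e₃}, so the cardinality is 2.

2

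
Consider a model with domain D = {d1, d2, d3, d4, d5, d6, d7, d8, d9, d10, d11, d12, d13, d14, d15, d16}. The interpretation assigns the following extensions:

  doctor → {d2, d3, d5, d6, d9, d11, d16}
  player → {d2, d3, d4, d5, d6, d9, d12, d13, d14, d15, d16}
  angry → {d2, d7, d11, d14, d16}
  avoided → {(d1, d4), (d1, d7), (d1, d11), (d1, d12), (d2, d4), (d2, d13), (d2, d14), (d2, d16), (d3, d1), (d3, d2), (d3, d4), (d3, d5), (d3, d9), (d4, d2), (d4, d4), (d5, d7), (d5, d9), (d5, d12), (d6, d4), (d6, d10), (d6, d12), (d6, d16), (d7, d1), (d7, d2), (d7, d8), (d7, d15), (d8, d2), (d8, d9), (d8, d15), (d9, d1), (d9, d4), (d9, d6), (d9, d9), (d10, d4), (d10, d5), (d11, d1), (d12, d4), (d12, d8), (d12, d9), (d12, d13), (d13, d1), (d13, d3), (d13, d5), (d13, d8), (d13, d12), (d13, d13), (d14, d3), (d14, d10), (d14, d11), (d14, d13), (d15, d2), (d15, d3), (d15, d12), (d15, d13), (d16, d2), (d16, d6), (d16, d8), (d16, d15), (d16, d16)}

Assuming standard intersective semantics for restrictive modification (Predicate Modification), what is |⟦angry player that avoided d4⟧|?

⟦that avoided d4⟧ = {x : ⟨x, d4⟩ ∈ ⟦avoided⟧} = {d1, d2, d3, d4, d6, d9, d10, d12}
⟦player⟧ = {d2, d3, d4, d5, d6, d9, d12, d13, d14, d15, d16}
… ∩ ⟦that avoided d4⟧ = {d2, d3, d4, d5, d6, d9, d12, d13, d14, d15, d16} ∩ {d1, d2, d3, d4, d6, d9, d10, d12} = {d2, d3, d4, d6, d9, d12}
… ∩ ⟦angry⟧ = {d2, d3, d4, d6, d9, d12} ∩ {d2, d7, d11, d14, d16} = {d2}
⟦angry player that avoided d4⟧ = {d2}, so the cardinality is 1.

1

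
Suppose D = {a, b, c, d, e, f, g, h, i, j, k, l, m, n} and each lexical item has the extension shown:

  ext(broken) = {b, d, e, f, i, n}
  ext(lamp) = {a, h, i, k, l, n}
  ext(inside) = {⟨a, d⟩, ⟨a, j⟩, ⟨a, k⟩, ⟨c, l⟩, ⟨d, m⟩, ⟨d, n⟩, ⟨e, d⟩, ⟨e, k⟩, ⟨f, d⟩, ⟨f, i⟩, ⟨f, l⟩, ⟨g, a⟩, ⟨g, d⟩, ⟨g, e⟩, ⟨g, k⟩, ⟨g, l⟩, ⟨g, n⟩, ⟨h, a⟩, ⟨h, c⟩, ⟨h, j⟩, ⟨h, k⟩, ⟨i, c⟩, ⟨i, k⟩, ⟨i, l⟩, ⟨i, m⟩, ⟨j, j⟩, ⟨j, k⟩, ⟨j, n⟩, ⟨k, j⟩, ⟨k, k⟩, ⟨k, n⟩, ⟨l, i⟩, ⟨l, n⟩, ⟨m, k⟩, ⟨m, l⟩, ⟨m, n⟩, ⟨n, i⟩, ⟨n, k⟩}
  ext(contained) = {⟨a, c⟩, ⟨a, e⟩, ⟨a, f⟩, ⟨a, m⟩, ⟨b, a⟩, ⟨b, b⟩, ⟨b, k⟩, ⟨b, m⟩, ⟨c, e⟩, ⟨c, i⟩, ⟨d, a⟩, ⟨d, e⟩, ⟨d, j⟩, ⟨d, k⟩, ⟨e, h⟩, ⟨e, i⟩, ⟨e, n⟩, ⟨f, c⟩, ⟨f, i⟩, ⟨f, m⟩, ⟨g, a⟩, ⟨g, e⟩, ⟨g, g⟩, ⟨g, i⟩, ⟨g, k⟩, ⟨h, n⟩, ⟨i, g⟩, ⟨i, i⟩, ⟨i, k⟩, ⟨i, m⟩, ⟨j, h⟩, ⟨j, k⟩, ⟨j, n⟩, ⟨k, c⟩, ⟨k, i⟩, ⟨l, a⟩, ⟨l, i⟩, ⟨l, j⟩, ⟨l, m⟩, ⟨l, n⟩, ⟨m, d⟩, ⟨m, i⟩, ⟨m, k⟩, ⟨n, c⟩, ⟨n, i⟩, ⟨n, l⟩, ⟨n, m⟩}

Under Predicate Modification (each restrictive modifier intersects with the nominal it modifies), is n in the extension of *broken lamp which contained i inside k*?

yes

⟦which contained i⟧ = {x : ⟨x, i⟩ ∈ ⟦contained⟧} = {c, e, f, g, i, k, l, m, n}
⟦inside k⟧ = {x : ⟨x, k⟩ ∈ ⟦inside⟧} = {a, e, g, h, i, j, k, m, n}
⟦lamp⟧ = {a, h, i, k, l, n}
… ∩ ⟦which contained i⟧ = {a, h, i, k, l, n} ∩ {c, e, f, g, i, k, l, m, n} = {i, k, l, n}
… ∩ ⟦inside k⟧ = {i, k, l, n} ∩ {a, e, g, h, i, j, k, m, n} = {i, k, n}
… ∩ ⟦broken⟧ = {i, k, n} ∩ {b, d, e, f, i, n} = {i, n}
⟦broken lamp which contained i inside k⟧ = {i, n}; n ∈ this set.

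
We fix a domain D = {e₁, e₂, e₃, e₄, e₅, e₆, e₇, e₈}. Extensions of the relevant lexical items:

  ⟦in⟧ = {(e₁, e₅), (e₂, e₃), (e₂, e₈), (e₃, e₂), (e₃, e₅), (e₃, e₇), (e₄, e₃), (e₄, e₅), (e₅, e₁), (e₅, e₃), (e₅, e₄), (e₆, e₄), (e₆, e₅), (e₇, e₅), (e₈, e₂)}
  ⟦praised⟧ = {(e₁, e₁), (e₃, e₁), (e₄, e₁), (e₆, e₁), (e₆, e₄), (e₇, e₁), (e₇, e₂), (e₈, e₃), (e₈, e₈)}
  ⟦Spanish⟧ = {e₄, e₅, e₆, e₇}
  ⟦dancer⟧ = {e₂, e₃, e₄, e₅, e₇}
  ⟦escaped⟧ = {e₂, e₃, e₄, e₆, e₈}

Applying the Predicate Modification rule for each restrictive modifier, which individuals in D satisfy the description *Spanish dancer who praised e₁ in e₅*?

{e₄, e₇}

⟦who praised e₁⟧ = {x : ⟨x, e₁⟩ ∈ ⟦praised⟧} = {e₁, e₃, e₄, e₆, e₇}
⟦in e₅⟧ = {x : ⟨x, e₅⟩ ∈ ⟦in⟧} = {e₁, e₃, e₄, e₆, e₇}
⟦dancer⟧ = {e₂, e₃, e₄, e₅, e₇}
… ∩ ⟦who praised e₁⟧ = {e₂, e₃, e₄, e₅, e₇} ∩ {e₁, e₃, e₄, e₆, e₇} = {e₃, e₄, e₇}
… ∩ ⟦in e₅⟧ = {e₃, e₄, e₇} ∩ {e₁, e₃, e₄, e₆, e₇} = {e₃, e₄, e₇}
… ∩ ⟦Spanish⟧ = {e₃, e₄, e₇} ∩ {e₄, e₅, e₆, e₇} = {e₄, e₇}
So ⟦Spanish dancer who praised e₁ in e₅⟧ = {e₄, e₇}.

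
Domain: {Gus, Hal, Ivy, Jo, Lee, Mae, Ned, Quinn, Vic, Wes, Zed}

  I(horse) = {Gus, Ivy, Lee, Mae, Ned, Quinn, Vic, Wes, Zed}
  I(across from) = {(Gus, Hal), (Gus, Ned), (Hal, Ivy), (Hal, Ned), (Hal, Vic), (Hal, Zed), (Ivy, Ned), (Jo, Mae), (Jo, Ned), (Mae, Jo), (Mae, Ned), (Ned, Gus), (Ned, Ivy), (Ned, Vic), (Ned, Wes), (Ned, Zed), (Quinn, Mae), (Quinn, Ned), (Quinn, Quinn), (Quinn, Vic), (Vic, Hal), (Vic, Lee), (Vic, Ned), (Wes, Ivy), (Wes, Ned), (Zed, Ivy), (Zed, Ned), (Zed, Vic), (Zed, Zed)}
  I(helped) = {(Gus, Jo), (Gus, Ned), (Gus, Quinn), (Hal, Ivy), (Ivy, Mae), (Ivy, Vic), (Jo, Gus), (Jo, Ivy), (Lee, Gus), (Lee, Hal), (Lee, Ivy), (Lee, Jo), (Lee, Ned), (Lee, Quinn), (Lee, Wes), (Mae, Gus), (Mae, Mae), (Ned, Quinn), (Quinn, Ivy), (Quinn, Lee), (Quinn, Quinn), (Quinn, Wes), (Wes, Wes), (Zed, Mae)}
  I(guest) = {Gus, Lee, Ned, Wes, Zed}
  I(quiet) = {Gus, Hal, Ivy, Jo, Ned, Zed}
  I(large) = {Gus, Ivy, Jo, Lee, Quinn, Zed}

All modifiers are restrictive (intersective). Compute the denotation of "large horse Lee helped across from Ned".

{Gus, Ivy, Quinn}

⟦Lee helped⟧ = {x : ⟨Lee, x⟩ ∈ ⟦helped⟧} = {Gus, Hal, Ivy, Jo, Ned, Quinn, Wes}
⟦across from Ned⟧ = {x : ⟨x, Ned⟩ ∈ ⟦across from⟧} = {Gus, Hal, Ivy, Jo, Mae, Quinn, Vic, Wes, Zed}
⟦horse⟧ = {Gus, Ivy, Lee, Mae, Ned, Quinn, Vic, Wes, Zed}
… ∩ ⟦Lee helped⟧ = {Gus, Ivy, Lee, Mae, Ned, Quinn, Vic, Wes, Zed} ∩ {Gus, Hal, Ivy, Jo, Ned, Quinn, Wes} = {Gus, Ivy, Ned, Quinn, Wes}
… ∩ ⟦across from Ned⟧ = {Gus, Ivy, Ned, Quinn, Wes} ∩ {Gus, Hal, Ivy, Jo, Mae, Quinn, Vic, Wes, Zed} = {Gus, Ivy, Quinn, Wes}
… ∩ ⟦large⟧ = {Gus, Ivy, Quinn, Wes} ∩ {Gus, Ivy, Jo, Lee, Quinn, Zed} = {Gus, Ivy, Quinn}
So ⟦large horse Lee helped across from Ned⟧ = {Gus, Ivy, Quinn}.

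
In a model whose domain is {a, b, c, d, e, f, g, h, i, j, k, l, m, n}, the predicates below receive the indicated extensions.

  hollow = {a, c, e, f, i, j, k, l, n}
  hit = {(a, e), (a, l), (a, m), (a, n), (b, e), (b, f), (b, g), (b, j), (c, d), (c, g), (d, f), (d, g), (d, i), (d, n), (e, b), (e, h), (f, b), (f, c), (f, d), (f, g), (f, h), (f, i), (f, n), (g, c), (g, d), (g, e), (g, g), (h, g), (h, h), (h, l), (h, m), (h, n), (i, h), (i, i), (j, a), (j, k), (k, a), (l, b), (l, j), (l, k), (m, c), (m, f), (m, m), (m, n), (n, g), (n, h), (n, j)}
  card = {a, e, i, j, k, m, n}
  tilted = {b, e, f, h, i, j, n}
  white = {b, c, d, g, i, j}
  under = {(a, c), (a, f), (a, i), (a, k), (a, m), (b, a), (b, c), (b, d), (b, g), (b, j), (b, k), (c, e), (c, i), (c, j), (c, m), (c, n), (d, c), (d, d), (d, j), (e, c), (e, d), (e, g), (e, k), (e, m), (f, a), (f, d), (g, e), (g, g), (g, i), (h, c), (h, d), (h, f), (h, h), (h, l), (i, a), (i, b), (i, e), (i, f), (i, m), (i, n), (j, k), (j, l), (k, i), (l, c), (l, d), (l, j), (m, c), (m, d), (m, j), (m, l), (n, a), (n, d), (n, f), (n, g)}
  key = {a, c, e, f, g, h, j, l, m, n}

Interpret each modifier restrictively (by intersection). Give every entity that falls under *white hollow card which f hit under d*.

⟦which f hit⟧ = {x : ⟨f, x⟩ ∈ ⟦hit⟧} = {b, c, d, g, h, i, n}
⟦under d⟧ = {x : ⟨x, d⟩ ∈ ⟦under⟧} = {b, d, e, f, h, l, m, n}
⟦card⟧ = {a, e, i, j, k, m, n}
… ∩ ⟦which f hit⟧ = {a, e, i, j, k, m, n} ∩ {b, c, d, g, h, i, n} = {i, n}
… ∩ ⟦under d⟧ = {i, n} ∩ {b, d, e, f, h, l, m, n} = {n}
… ∩ ⟦white⟧ = {n} ∩ {b, c, d, g, i, j} = ∅
… ∩ ⟦hollow⟧ = ∅ ∩ {a, c, e, f, i, j, k, l, n} = ∅
So ⟦white hollow card which f hit under d⟧ = { }.

{ }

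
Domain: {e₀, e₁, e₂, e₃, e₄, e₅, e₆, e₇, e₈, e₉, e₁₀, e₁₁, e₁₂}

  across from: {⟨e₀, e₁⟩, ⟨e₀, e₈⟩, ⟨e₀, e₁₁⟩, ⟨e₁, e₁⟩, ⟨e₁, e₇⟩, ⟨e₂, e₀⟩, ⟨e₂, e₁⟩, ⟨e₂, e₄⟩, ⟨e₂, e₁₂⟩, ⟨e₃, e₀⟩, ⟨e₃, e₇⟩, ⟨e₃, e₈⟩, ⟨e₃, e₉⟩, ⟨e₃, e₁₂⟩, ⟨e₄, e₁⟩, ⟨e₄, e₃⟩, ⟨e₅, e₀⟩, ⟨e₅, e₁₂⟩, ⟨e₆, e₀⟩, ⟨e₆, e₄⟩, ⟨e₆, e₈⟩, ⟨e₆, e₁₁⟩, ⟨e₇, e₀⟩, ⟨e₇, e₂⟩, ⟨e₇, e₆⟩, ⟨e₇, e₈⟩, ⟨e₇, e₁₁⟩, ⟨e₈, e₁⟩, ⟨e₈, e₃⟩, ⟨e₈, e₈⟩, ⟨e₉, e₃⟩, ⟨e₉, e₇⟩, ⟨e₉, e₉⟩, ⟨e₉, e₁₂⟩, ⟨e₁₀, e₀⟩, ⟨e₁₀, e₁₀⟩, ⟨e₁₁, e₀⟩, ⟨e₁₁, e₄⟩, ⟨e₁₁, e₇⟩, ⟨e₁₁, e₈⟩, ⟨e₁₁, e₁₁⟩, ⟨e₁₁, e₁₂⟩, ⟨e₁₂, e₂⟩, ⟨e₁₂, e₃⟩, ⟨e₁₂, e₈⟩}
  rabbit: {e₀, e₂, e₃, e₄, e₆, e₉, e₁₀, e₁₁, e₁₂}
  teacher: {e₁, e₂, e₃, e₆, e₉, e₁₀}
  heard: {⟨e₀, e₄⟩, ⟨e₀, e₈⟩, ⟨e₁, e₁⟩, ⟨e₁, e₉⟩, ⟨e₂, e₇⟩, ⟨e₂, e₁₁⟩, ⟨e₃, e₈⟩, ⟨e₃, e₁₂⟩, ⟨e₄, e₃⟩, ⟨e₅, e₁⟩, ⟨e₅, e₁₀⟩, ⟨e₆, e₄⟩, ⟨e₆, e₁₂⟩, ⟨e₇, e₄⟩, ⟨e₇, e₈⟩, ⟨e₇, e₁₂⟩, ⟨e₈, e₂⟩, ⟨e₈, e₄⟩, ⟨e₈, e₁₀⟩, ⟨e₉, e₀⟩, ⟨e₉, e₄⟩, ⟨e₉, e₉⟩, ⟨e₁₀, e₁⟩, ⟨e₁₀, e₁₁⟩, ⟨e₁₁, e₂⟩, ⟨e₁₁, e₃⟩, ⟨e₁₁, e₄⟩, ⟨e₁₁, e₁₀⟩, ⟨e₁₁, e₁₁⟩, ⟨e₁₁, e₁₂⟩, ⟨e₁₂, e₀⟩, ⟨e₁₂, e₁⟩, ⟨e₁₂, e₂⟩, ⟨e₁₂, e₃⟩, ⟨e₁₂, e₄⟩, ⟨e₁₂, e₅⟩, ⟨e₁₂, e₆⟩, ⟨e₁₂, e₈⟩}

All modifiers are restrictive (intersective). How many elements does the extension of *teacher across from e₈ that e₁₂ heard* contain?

⟦across from e₈⟧ = {x : ⟨x, e₈⟩ ∈ ⟦across from⟧} = {e₀, e₃, e₆, e₇, e₈, e₁₁, e₁₂}
⟦that e₁₂ heard⟧ = {x : ⟨e₁₂, x⟩ ∈ ⟦heard⟧} = {e₀, e₁, e₂, e₃, e₄, e₅, e₆, e₈}
⟦teacher⟧ = {e₁, e₂, e₃, e₆, e₉, e₁₀}
… ∩ ⟦across from e₈⟧ = {e₁, e₂, e₃, e₆, e₉, e₁₀} ∩ {e₀, e₃, e₆, e₇, e₈, e₁₁, e₁₂} = {e₃, e₆}
… ∩ ⟦that e₁₂ heard⟧ = {e₃, e₆} ∩ {e₀, e₁, e₂, e₃, e₄, e₅, e₆, e₈} = {e₃, e₆}
⟦teacher across from e₈ that e₁₂ heard⟧ = {e₃, e₆}, so the cardinality is 2.

2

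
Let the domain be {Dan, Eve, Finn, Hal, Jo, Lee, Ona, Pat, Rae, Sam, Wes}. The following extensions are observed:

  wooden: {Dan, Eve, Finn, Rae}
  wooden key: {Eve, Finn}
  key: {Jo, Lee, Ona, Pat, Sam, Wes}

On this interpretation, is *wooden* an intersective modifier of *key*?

no

⟦wooden⟧ ∩ ⟦key⟧ = {Dan, Eve, Finn, Rae} ∩ {Jo, Lee, Ona, Pat, Sam, Wes} = ∅
Observed ⟦wooden key⟧ = {Eve, Finn}.
These differ, so the modifier is not intersective in this model.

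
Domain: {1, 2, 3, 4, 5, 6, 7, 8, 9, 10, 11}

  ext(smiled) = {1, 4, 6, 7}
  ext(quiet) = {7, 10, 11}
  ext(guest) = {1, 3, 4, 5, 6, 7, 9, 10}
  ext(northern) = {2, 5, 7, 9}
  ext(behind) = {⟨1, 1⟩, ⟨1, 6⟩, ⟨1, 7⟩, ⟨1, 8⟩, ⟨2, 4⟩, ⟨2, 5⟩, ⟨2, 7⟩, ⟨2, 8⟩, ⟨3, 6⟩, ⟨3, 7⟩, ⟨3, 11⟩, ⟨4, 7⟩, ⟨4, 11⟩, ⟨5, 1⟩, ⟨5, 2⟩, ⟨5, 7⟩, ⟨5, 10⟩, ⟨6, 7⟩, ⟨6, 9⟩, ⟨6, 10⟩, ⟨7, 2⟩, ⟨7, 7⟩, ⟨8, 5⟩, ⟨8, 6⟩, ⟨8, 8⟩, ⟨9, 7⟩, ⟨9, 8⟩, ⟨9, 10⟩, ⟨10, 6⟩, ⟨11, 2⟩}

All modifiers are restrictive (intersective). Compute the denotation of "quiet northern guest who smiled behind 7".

{7}

⟦who smiled⟧ = ⟦smiled⟧ = {1, 4, 6, 7}
⟦behind 7⟧ = {x : ⟨x, 7⟩ ∈ ⟦behind⟧} = {1, 2, 3, 4, 5, 6, 7, 9}
⟦guest⟧ = {1, 3, 4, 5, 6, 7, 9, 10}
… ∩ ⟦who smiled⟧ = {1, 3, 4, 5, 6, 7, 9, 10} ∩ {1, 4, 6, 7} = {1, 4, 6, 7}
… ∩ ⟦behind 7⟧ = {1, 4, 6, 7} ∩ {1, 2, 3, 4, 5, 6, 7, 9} = {1, 4, 6, 7}
… ∩ ⟦quiet⟧ = {1, 4, 6, 7} ∩ {7, 10, 11} = {7}
… ∩ ⟦northern⟧ = {7} ∩ {2, 5, 7, 9} = {7}
So ⟦quiet northern guest who smiled behind 7⟧ = {7}.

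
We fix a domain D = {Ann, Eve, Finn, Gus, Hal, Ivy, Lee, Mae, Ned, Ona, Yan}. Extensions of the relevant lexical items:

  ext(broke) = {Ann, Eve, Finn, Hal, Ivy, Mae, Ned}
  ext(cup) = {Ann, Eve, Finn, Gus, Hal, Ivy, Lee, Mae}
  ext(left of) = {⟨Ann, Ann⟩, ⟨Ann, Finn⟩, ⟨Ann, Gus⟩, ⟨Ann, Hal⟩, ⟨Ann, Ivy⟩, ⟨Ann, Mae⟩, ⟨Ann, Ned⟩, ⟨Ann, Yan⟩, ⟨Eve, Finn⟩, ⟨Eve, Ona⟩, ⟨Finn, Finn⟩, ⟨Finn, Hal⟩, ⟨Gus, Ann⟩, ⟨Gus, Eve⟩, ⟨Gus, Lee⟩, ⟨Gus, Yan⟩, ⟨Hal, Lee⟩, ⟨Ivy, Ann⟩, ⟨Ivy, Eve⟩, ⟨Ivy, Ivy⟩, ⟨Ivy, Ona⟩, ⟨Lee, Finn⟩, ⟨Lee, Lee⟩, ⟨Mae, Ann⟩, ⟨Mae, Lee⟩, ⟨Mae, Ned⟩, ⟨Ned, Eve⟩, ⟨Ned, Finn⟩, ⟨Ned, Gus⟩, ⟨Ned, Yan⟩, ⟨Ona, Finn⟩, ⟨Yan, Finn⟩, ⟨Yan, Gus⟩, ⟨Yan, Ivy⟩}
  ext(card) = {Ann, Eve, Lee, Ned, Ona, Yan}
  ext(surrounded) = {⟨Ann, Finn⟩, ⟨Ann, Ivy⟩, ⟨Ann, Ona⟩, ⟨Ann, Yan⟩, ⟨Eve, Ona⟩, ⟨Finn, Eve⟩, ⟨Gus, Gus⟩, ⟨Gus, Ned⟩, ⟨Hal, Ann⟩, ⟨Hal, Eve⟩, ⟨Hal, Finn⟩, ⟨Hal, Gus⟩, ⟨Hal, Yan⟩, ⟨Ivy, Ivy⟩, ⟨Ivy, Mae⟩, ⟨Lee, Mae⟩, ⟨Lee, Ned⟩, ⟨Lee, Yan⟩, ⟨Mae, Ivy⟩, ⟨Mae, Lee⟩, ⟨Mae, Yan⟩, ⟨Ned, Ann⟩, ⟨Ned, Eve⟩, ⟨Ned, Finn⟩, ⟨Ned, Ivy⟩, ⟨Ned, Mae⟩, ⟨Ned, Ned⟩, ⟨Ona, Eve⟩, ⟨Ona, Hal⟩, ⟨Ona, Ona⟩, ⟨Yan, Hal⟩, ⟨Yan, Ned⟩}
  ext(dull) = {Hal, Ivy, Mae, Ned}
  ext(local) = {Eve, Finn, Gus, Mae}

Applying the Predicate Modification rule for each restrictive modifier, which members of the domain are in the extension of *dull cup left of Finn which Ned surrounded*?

{}

⟦left of Finn⟧ = {x : ⟨x, Finn⟩ ∈ ⟦left of⟧} = {Ann, Eve, Finn, Lee, Ned, Ona, Yan}
⟦which Ned surrounded⟧ = {x : ⟨Ned, x⟩ ∈ ⟦surrounded⟧} = {Ann, Eve, Finn, Ivy, Mae, Ned}
⟦cup⟧ = {Ann, Eve, Finn, Gus, Hal, Ivy, Lee, Mae}
… ∩ ⟦left of Finn⟧ = {Ann, Eve, Finn, Gus, Hal, Ivy, Lee, Mae} ∩ {Ann, Eve, Finn, Lee, Ned, Ona, Yan} = {Ann, Eve, Finn, Lee}
… ∩ ⟦which Ned surrounded⟧ = {Ann, Eve, Finn, Lee} ∩ {Ann, Eve, Finn, Ivy, Mae, Ned} = {Ann, Eve, Finn}
… ∩ ⟦dull⟧ = {Ann, Eve, Finn} ∩ {Hal, Ivy, Mae, Ned} = ∅
So ⟦dull cup left of Finn which Ned surrounded⟧ = {}.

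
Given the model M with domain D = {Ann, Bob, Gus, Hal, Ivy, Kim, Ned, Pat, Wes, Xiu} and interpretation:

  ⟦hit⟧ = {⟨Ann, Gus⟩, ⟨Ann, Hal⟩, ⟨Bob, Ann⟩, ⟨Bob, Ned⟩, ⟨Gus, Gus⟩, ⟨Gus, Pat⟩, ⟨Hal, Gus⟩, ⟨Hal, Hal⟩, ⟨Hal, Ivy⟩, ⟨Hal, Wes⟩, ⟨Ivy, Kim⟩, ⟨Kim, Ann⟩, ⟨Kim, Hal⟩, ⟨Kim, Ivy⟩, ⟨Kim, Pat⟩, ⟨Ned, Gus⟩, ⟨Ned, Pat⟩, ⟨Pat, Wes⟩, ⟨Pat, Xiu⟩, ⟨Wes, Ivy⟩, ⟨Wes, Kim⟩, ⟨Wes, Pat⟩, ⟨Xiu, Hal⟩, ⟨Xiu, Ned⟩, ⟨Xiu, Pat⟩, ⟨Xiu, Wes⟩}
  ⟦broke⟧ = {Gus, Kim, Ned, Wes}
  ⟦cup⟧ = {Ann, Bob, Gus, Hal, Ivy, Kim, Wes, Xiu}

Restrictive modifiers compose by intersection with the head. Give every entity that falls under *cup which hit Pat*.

{Gus, Kim, Wes, Xiu}

⟦which hit Pat⟧ = {x : ⟨x, Pat⟩ ∈ ⟦hit⟧} = {Gus, Kim, Ned, Wes, Xiu}
⟦cup⟧ = {Ann, Bob, Gus, Hal, Ivy, Kim, Wes, Xiu}
… ∩ ⟦which hit Pat⟧ = {Ann, Bob, Gus, Hal, Ivy, Kim, Wes, Xiu} ∩ {Gus, Kim, Ned, Wes, Xiu} = {Gus, Kim, Wes, Xiu}
So ⟦cup which hit Pat⟧ = {Gus, Kim, Wes, Xiu}.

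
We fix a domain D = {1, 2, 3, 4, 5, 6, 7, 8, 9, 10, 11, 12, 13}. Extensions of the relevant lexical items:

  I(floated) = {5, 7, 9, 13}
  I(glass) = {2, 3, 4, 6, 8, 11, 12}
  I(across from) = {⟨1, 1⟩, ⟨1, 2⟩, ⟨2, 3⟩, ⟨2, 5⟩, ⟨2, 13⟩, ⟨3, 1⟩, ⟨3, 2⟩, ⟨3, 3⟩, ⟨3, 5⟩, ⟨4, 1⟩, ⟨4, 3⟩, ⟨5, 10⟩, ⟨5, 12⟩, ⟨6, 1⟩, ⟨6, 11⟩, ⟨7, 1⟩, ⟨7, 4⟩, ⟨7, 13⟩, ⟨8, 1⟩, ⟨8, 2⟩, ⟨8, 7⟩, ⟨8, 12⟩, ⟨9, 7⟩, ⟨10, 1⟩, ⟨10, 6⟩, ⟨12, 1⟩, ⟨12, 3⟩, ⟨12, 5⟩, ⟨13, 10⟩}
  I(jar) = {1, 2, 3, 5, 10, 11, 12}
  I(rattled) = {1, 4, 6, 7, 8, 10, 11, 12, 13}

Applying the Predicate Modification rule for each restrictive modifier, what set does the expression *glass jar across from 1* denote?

⟦across from 1⟧ = {x : ⟨x, 1⟩ ∈ ⟦across from⟧} = {1, 3, 4, 6, 7, 8, 10, 12}
⟦jar⟧ = {1, 2, 3, 5, 10, 11, 12}
… ∩ ⟦across from 1⟧ = {1, 2, 3, 5, 10, 11, 12} ∩ {1, 3, 4, 6, 7, 8, 10, 12} = {1, 3, 10, 12}
… ∩ ⟦glass⟧ = {1, 3, 10, 12} ∩ {2, 3, 4, 6, 8, 11, 12} = {3, 12}
So ⟦glass jar across from 1⟧ = {3, 12}.

{3, 12}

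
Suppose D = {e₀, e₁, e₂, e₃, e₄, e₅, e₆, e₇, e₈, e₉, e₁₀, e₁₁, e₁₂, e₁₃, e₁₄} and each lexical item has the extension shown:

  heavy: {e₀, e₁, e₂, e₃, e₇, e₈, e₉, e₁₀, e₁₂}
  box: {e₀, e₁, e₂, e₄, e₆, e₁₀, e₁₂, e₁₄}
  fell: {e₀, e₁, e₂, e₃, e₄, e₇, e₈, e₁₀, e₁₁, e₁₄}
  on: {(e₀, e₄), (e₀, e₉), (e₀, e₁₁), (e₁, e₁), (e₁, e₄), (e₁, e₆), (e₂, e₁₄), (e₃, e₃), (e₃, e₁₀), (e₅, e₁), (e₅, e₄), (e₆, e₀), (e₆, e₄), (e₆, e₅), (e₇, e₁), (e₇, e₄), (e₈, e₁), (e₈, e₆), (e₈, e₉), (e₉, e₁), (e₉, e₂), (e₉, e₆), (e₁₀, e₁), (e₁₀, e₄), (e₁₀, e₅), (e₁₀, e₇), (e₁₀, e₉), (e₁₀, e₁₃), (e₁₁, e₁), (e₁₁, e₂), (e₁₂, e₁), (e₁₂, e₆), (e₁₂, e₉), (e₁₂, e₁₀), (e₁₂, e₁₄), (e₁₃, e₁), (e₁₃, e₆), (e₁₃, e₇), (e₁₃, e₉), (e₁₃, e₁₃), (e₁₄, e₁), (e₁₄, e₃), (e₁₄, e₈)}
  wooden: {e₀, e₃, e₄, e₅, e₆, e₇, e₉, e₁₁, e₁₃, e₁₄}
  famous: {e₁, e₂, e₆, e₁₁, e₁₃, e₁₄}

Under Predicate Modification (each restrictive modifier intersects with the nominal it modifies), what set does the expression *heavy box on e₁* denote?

⟦on e₁⟧ = {x : ⟨x, e₁⟩ ∈ ⟦on⟧} = {e₁, e₅, e₇, e₈, e₉, e₁₀, e₁₁, e₁₂, e₁₃, e₁₄}
⟦box⟧ = {e₀, e₁, e₂, e₄, e₆, e₁₀, e₁₂, e₁₄}
… ∩ ⟦on e₁⟧ = {e₀, e₁, e₂, e₄, e₆, e₁₀, e₁₂, e₁₄} ∩ {e₁, e₅, e₇, e₈, e₉, e₁₀, e₁₁, e₁₂, e₁₃, e₁₄} = {e₁, e₁₀, e₁₂, e₁₄}
… ∩ ⟦heavy⟧ = {e₁, e₁₀, e₁₂, e₁₄} ∩ {e₀, e₁, e₂, e₃, e₇, e₈, e₉, e₁₀, e₁₂} = {e₁, e₁₀, e₁₂}
So ⟦heavy box on e₁⟧ = {e₁, e₁₀, e₁₂}.

{e₁, e₁₀, e₁₂}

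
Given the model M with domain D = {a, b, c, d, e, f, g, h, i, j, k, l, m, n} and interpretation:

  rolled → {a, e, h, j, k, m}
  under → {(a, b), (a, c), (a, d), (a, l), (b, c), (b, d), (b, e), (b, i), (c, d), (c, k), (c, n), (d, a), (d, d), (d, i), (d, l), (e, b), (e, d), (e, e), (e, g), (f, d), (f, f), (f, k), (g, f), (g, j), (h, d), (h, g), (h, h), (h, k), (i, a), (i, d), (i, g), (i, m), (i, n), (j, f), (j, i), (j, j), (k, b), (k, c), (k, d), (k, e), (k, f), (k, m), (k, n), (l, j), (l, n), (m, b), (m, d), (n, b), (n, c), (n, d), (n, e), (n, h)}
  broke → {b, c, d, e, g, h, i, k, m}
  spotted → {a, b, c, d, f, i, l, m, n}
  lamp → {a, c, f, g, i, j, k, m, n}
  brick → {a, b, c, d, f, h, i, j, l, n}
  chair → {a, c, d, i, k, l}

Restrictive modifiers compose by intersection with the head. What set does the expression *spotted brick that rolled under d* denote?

⟦that rolled⟧ = ⟦rolled⟧ = {a, e, h, j, k, m}
⟦under d⟧ = {x : ⟨x, d⟩ ∈ ⟦under⟧} = {a, b, c, d, e, f, h, i, k, m, n}
⟦brick⟧ = {a, b, c, d, f, h, i, j, l, n}
… ∩ ⟦that rolled⟧ = {a, b, c, d, f, h, i, j, l, n} ∩ {a, e, h, j, k, m} = {a, h, j}
… ∩ ⟦under d⟧ = {a, h, j} ∩ {a, b, c, d, e, f, h, i, k, m, n} = {a, h}
… ∩ ⟦spotted⟧ = {a, h} ∩ {a, b, c, d, f, i, l, m, n} = {a}
So ⟦spotted brick that rolled under d⟧ = {a}.

{a}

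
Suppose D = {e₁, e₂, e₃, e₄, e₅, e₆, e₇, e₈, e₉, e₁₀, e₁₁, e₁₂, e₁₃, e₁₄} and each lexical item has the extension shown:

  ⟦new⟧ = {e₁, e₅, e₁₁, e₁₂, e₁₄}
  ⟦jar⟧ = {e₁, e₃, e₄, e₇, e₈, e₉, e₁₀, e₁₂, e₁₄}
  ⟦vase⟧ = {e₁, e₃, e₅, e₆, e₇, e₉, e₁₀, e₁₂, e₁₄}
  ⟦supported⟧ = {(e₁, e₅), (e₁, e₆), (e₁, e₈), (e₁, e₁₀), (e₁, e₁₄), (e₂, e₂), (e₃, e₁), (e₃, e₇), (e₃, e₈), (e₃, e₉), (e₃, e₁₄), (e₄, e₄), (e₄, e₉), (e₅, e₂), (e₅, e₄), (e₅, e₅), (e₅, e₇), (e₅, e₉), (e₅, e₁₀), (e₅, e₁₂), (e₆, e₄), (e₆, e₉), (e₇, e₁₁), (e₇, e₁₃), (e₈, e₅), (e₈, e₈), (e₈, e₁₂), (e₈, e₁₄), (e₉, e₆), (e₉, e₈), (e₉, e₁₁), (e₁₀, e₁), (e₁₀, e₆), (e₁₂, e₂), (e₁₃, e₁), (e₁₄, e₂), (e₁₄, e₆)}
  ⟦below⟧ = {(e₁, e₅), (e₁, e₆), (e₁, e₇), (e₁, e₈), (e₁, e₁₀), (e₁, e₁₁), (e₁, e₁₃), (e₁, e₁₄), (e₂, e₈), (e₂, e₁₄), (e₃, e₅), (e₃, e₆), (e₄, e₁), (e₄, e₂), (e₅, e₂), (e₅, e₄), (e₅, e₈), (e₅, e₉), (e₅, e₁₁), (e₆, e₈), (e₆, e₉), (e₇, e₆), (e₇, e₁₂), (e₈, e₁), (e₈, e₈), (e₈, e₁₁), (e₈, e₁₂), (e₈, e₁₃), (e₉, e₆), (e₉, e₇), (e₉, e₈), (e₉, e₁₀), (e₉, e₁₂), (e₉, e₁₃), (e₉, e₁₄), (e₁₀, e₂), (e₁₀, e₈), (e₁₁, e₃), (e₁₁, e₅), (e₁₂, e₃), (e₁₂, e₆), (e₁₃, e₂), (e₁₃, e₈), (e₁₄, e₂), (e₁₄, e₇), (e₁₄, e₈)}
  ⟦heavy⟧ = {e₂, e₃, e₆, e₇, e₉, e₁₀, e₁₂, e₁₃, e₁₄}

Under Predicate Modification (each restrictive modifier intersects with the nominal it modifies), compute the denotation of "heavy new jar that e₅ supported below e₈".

⟦that e₅ supported⟧ = {x : ⟨e₅, x⟩ ∈ ⟦supported⟧} = {e₂, e₄, e₅, e₇, e₉, e₁₀, e₁₂}
⟦below e₈⟧ = {x : ⟨x, e₈⟩ ∈ ⟦below⟧} = {e₁, e₂, e₅, e₆, e₈, e₉, e₁₀, e₁₃, e₁₄}
⟦jar⟧ = {e₁, e₃, e₄, e₇, e₈, e₉, e₁₀, e₁₂, e₁₄}
… ∩ ⟦that e₅ supported⟧ = {e₁, e₃, e₄, e₇, e₈, e₉, e₁₀, e₁₂, e₁₄} ∩ {e₂, e₄, e₅, e₇, e₉, e₁₀, e₁₂} = {e₄, e₇, e₉, e₁₀, e₁₂}
… ∩ ⟦below e₈⟧ = {e₄, e₇, e₉, e₁₀, e₁₂} ∩ {e₁, e₂, e₅, e₆, e₈, e₉, e₁₀, e₁₃, e₁₄} = {e₉, e₁₀}
… ∩ ⟦heavy⟧ = {e₉, e₁₀} ∩ {e₂, e₃, e₆, e₇, e₉, e₁₀, e₁₂, e₁₃, e₁₄} = {e₉, e₁₀}
… ∩ ⟦new⟧ = {e₉, e₁₀} ∩ {e₁, e₅, e₁₁, e₁₂, e₁₄} = ∅
So ⟦heavy new jar that e₅ supported below e₈⟧ = {}.

{}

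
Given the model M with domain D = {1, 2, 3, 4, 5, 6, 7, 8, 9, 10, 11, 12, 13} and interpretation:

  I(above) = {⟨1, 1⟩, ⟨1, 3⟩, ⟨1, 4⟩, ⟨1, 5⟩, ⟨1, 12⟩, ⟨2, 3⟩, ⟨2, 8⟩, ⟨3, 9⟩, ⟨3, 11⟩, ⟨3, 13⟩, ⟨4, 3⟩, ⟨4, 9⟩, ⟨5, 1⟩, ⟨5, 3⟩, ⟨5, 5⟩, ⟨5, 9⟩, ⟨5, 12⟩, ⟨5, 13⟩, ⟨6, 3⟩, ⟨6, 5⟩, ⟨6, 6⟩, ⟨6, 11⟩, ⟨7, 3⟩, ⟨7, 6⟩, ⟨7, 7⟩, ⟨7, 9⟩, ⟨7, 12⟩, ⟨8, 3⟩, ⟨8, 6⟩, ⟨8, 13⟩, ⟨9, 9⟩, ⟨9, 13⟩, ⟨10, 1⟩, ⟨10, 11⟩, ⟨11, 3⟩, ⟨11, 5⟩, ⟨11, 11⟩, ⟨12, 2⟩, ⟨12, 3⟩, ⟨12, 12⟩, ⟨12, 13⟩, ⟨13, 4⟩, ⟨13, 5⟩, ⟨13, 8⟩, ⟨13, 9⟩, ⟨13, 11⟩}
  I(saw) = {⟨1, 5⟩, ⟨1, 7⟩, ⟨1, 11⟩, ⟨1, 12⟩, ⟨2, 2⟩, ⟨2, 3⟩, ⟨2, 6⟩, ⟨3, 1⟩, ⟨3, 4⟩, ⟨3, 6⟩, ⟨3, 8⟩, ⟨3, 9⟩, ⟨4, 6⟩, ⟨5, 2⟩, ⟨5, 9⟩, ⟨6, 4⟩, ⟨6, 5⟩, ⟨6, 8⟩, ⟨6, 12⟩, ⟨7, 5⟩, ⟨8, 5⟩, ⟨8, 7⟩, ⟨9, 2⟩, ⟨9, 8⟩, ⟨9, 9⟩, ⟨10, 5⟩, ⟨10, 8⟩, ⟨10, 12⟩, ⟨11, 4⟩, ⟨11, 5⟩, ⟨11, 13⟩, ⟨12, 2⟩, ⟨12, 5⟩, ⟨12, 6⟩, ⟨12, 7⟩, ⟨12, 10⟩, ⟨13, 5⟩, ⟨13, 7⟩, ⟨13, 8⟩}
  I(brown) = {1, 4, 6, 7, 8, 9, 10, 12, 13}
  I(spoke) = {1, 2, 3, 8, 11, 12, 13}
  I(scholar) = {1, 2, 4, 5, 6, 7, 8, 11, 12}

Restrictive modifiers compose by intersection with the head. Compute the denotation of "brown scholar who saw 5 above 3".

{1, 6, 7, 8, 12}

⟦who saw 5⟧ = {x : ⟨x, 5⟩ ∈ ⟦saw⟧} = {1, 6, 7, 8, 10, 11, 12, 13}
⟦above 3⟧ = {x : ⟨x, 3⟩ ∈ ⟦above⟧} = {1, 2, 4, 5, 6, 7, 8, 11, 12}
⟦scholar⟧ = {1, 2, 4, 5, 6, 7, 8, 11, 12}
… ∩ ⟦who saw 5⟧ = {1, 2, 4, 5, 6, 7, 8, 11, 12} ∩ {1, 6, 7, 8, 10, 11, 12, 13} = {1, 6, 7, 8, 11, 12}
… ∩ ⟦above 3⟧ = {1, 6, 7, 8, 11, 12} ∩ {1, 2, 4, 5, 6, 7, 8, 11, 12} = {1, 6, 7, 8, 11, 12}
… ∩ ⟦brown⟧ = {1, 6, 7, 8, 11, 12} ∩ {1, 4, 6, 7, 8, 9, 10, 12, 13} = {1, 6, 7, 8, 12}
So ⟦brown scholar who saw 5 above 3⟧ = {1, 6, 7, 8, 12}.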